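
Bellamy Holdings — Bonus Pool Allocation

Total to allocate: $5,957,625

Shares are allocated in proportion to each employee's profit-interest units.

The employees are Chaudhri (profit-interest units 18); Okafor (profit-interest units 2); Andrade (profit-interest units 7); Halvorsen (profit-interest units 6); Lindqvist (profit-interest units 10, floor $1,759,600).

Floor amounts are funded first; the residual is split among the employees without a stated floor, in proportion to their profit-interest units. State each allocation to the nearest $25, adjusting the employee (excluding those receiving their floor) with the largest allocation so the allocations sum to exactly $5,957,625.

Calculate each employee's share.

Chaudhri: $2,289,825; Okafor: $254,425; Andrade: $890,500; Halvorsen: $763,275; Lindqvist: $1,759,600

Guaranteed amounts: Lindqvist $1,759,600. Balance $4,198,025.
Balance split over remaining profit-interest units 33: Chaudhri 2,289,831.82 → $2,289,825; Okafor 254,425.76 → $254,425; Andrade 890,490.15 → $890,500; Halvorsen 763,277.27 → $763,275.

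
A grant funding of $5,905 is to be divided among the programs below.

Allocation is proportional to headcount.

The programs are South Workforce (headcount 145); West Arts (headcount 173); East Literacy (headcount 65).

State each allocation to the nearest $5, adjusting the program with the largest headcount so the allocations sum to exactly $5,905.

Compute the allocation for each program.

South Workforce: $2,235; West Arts: $2,670; East Literacy: $1,000

Combined headcount = 145 + 173 + 65 = 383.
Raw shares: South Workforce 2,235.57; West Arts 2,667.27; East Literacy 1,002.15.
Rounded to nearest $5: South Workforce $2,235; West Arts $2,665; East Literacy $1,000. Sum = $5,900.
Difference $5,905 − $5,900 = +$5 applied to largest headcount (West Arts): West Arts becomes $2,670.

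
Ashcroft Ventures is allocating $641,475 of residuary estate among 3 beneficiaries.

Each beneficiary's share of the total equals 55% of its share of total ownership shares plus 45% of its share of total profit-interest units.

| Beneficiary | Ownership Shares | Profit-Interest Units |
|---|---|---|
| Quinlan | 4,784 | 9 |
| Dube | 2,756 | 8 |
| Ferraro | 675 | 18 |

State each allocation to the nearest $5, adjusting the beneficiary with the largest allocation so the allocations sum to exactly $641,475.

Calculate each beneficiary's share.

Quinlan: $279,685 · Dube: $184,345 · Ferraro: $177,445

Totals — ownership shares 8,215, profit-interest units 35.
Blended shares (55% ownership shares + 45% profit-interest units): Quinlan 0.4360; Dube 0.2874; Ferraro 0.2766.
Raw shares: Quinlan 279,687.23; Dube 184,342.77; Ferraro 177,445.00.
After rounding ($5): Quinlan $279,685; Dube $184,345; Ferraro $177,445. Sum = $641,475.
Sum already equals the total — no adjustment.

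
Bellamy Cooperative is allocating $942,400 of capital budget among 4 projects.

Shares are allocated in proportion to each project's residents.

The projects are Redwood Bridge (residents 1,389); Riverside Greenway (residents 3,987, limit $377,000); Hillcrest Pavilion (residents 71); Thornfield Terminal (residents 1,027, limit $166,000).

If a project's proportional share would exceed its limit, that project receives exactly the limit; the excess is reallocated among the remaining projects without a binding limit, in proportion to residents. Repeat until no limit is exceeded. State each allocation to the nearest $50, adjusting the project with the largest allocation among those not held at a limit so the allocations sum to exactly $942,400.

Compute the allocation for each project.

Redwood Bridge: $380,000; Riverside Greenway: $377,000; Hillcrest Pavilion: $19,400; Thornfield Terminal: $166,000

Combined residents = 6,474.
Pro-rata shares before constraints: Redwood Bridge 202,192.40; Riverside Greenway 580,375.16; Hillcrest Pavilion 10,335.25; Thornfield Terminal 149,497.19.
Held at cap: Riverside Greenway ($377,000); remaining pool $565,400 reallocated over remaining residents 2,487.
Held at cap: Thornfield Terminal ($166,000); remaining pool $399,400 reallocated over remaining residents 1,460.
Redistributed shares: Redwood Bridge 379,977.12 → $380,000; Hillcrest Pavilion 19,422.88 → $19,400.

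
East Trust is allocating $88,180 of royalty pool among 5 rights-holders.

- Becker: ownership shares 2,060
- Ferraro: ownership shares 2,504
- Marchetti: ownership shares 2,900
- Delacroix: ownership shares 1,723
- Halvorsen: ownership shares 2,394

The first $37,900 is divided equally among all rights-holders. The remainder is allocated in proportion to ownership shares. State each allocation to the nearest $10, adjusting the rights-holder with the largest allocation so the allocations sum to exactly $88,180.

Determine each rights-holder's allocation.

Becker: $16,520; Ferraro: $18,450; Marchetti: $20,180; Delacroix: $15,060; Halvorsen: $17,970

$37,900 shared equally gives $7,580 per rights-holder.
Remainder $50,280 by ownership shares (total 11,581): Becker 8,943.68 → $8,940; Ferraro 10,871.35 → $10,870; Marchetti 12,590.62 → $12,590; Delacroix 7,480.57 → $7,480; Halvorsen 10,393.78 → $10,390.
Rounding difference +$10 on remainder applied to Marchetti.
Totals: Becker $7,580 + $8,940 = $16,520; Ferraro $7,580 + $10,870 = $18,450; Marchetti $7,580 + $12,600 = $20,180; Delacroix $7,580 + $7,480 = $15,060; Halvorsen $7,580 + $10,390 = $17,970.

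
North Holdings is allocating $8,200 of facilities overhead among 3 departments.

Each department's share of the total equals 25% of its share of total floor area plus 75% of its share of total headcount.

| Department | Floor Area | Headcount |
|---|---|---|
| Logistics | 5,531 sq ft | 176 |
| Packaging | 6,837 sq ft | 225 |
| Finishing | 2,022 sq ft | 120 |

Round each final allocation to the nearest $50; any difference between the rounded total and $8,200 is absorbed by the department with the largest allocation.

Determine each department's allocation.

Logistics: $2,850 · Packaging: $3,650 · Finishing: $1,700

Totals — floor area 14,390, headcount 521.
Composite weights (25% floor area + 75% headcount): Logistics 0.3494; Packaging 0.4427; Finishing 0.2079.
Unrounded shares: Logistics 2,865.49; Packaging 3,629.95; Finishing 1,704.56.
At nearest $50: Logistics $2,850; Packaging $3,650; Finishing $1,700. Sum = $8,200.
No rounding difference to absorb.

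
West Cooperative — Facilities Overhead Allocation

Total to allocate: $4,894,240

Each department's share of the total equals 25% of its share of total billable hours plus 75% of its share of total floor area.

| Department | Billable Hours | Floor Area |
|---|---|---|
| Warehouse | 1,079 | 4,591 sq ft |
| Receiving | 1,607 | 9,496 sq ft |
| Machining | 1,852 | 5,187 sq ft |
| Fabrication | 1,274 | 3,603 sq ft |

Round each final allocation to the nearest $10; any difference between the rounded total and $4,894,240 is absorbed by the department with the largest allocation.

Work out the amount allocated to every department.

Warehouse: $963,790 · Receiving: $1,861,970 · Machining: $1,222,160 · Fabrication: $846,320

Totals — billable hours 5,812, floor area 22,877.
Composite weights (25% billable hours + 75% floor area): Warehouse 0.1969; Receiving 0.3804; Machining 0.2497; Fabrication 0.1729.
Raw shares: Warehouse 963,793.44; Receiving 1,861,970.88; Machining 1,222,157.67; Fabrication 846,318.02.
At nearest $10: Warehouse $963,790; Receiving $1,861,970; Machining $1,222,160; Fabrication $846,320. Sum = $4,894,240.
No rounding difference to absorb.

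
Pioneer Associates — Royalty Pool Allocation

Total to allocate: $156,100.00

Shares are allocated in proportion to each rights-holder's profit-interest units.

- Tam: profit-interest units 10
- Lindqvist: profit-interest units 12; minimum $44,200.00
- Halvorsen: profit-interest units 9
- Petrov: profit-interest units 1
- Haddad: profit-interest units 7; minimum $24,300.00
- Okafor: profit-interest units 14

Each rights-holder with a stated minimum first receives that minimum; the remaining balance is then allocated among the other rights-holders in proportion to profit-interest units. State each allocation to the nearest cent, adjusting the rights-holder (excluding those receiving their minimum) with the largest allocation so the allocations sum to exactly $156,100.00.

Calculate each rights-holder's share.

Minimums first: Lindqvist $44,200.00; Haddad $24,300.00. Remaining pool $87,600.00.
Remaining pool split over remaining profit-interest units 34: Tam 25,764.7059 → $25,764.71; Halvorsen 23,188.2353 → $23,188.24; Petrov 2,576.4706 → $2,576.47; Okafor 36,070.5882 → $36,070.59.
Rounding difference −$0.01 applied to Okafor → $36,070.58.

Tam: $25,764.71; Lindqvist: $44,200.00; Halvorsen: $23,188.24; Petrov: $2,576.47; Haddad: $24,300.00; Okafor: $36,070.58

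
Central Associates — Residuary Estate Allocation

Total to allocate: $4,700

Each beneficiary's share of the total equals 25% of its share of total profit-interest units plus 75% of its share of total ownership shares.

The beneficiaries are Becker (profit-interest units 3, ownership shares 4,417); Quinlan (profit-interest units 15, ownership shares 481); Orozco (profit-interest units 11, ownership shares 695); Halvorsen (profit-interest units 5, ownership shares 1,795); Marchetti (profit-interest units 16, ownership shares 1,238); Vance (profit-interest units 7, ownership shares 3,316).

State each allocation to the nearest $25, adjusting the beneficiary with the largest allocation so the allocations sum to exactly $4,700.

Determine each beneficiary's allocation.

Becker: $1,375 | Quinlan: $450 | Orozco: $425 | Halvorsen: $625 | Marchetti: $700 | Vance: $1,125

Totals — profit-interest units 57, ownership shares 11,942.
Composite weights (25% profit-interest units + 75% ownership shares): Becker 0.2906; Quinlan 0.0960; Orozco 0.0919; Halvorsen 0.1347; Marchetti 0.1479; Vance 0.2390.
Pro-rata amounts: Becker 1,365.64; Quinlan 451.19; Orozco 431.90; Halvorsen 632.91; Marchetti 695.25; Vance 1,123.10.
After rounding ($25): Becker $1,375; Quinlan $450; Orozco $425; Halvorsen $625; Marchetti $700; Vance $1,125. Sum = $4,700.
Rounded total matches; no reconciliation needed.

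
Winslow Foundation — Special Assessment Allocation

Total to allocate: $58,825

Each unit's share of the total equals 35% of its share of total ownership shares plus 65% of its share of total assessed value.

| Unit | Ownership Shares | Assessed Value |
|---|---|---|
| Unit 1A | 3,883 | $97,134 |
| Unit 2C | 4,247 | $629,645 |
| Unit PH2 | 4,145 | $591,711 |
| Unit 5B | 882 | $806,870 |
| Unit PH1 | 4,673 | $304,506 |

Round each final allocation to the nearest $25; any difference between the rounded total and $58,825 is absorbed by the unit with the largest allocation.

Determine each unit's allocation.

Totals — ownership shares 17,830, assessed value 2,429,866.
Composite weights (35% ownership shares + 65% assessed value): Unit 1A 0.1022; Unit 2C 0.2518; Unit PH2 0.2397; Unit 5B 0.2332; Unit PH1 0.1732.
Raw shares: Unit 1A 6,012.29; Unit 2C 14,812.18; Unit PH2 14,097.47; Unit 5B 13,715.33; Unit PH1 10,187.72.
Rounded to nearest $25: Unit 1A $6,000; Unit 2C $14,800; Unit PH2 $14,100; Unit 5B $13,725; Unit PH1 $10,200. Sum = $58,825.
Sum already equals the total — no adjustment.

Unit 1A: $6,000 | Unit 2C: $14,800 | Unit PH2: $14,100 | Unit 5B: $13,725 | Unit PH1: $10,200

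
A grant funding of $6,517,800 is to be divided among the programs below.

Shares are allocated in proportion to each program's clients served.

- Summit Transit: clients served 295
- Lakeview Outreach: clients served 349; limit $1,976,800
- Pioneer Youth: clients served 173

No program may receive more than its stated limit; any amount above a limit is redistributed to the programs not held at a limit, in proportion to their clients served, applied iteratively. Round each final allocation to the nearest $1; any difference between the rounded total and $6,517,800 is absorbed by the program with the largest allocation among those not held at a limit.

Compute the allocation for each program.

Summit Transit: $2,862,382; Lakeview Outreach: $1,976,800; Pioneer Youth: $1,678,618

Sum of clients served: 817.
Pro-rata shares before constraints: Summit Transit 2,353,428.40; Lakeview Outreach 2,784,225.46; Pioneer Youth 1,380,146.14.
Held at cap: Lakeview Outreach ($1,976,800); balance $4,541,000 reallocated over remaining clients served 468.
Redistributed shares: Summit Transit 2,862,382.48 → $2,862,382; Pioneer Youth 1,678,617.52 → $1,678,618.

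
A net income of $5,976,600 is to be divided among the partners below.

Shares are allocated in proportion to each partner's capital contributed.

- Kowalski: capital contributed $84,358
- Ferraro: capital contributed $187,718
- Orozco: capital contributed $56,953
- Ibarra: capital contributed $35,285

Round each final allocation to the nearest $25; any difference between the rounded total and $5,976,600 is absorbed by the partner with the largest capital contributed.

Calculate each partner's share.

Combined capital contributed = 84,358 + 187,718 + 56,953 + 35,285 = 364,314.
Raw shares: Kowalski 1,383,899.67; Ferraro 3,079,528.65; Orozco 934,318.47; Ibarra 578,853.22.
After rounding ($25): Kowalski $1,383,900; Ferraro $3,079,525; Orozco $934,325; Ibarra $578,850. Sum = $5,976,600.
Sum already equals the total — no adjustment.

Kowalski: $1,383,900 · Ferraro: $3,079,525 · Orozco: $934,325 · Ibarra: $578,850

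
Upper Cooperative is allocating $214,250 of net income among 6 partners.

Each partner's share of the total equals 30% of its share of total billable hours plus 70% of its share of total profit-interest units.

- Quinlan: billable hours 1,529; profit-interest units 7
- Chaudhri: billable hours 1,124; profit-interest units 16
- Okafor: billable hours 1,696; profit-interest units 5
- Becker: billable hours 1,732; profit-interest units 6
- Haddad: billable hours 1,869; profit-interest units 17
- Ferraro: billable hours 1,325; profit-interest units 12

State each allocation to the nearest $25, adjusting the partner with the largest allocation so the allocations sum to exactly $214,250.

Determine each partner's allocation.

Billable hours total 9,275; profit-interest units total 63.
Combined weights (30% billable hours + 70% profit-interest units): Quinlan 0.1272; Chaudhri 0.2141; Okafor 0.1104; Becker 0.1227; Haddad 0.2493; Ferraro 0.1762.
Unrounded shares: Quinlan 27,259.74; Chaudhri 45,878.12; Okafor 23,655.92; Becker 26,285.95; Haddad 53,421.46; Ferraro 37,748.81.
At nearest $25: Quinlan $27,250; Chaudhri $45,875; Okafor $23,650; Becker $26,275; Haddad $53,425; Ferraro $37,750. Sum = $214,225.
Difference $214,250 − $214,225 = +$25 applied to largest allocation (Haddad): Haddad becomes $53,450.

Quinlan: $27,250; Chaudhri: $45,875; Okafor: $23,650; Becker: $26,275; Haddad: $53,450; Ferraro: $37,750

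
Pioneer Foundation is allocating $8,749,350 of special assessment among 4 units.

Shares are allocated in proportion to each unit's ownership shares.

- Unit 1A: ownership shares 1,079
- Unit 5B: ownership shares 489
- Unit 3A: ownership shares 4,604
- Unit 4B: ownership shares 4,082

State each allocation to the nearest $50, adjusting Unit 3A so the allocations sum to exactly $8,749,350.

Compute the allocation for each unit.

Unit 1A: $920,650; Unit 5B: $417,250; Unit 3A: $3,928,450; Unit 4B: $3,483,000

Sum of ownership shares: 10,254.
Proportional shares: Unit 1A 1,079/10,254 × $8,749,350 = 920,669.85; Unit 5B 489/10,254 × $8,749,350 = 417,245.19; Unit 3A 4,604/10,254 × $8,749,350 = 3,928,418.90; Unit 4B 4,082/10,254 × $8,749,350 = 3,483,016.06.
Rounded to nearest $50: Unit 1A $920,650; Unit 5B $417,250; Unit 3A $3,928,400; Unit 4B $3,483,000. Sum = $8,749,300.
Difference $8,749,350 − $8,749,300 = +$50 applied to Unit 3A: Unit 3A becomes $3,928,450.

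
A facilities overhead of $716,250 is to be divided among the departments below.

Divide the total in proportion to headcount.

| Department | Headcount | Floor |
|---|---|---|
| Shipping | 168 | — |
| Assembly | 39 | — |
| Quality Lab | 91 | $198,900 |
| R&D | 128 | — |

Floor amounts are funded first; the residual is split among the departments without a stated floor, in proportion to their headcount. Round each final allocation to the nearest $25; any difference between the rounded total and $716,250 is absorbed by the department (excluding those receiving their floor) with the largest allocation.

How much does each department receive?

Fund the minimums — Quality Lab $198,900. Remaining pool $517,350.
Remaining pool split over remaining headcount 335: Shipping 259,447.16 → $259,450; Assembly 60,228.81 → $60,225; R&D 197,674.03 → $197,675.

Shipping: $259,450 · Assembly: $60,225 · Quality Lab: $198,900 · R&D: $197,675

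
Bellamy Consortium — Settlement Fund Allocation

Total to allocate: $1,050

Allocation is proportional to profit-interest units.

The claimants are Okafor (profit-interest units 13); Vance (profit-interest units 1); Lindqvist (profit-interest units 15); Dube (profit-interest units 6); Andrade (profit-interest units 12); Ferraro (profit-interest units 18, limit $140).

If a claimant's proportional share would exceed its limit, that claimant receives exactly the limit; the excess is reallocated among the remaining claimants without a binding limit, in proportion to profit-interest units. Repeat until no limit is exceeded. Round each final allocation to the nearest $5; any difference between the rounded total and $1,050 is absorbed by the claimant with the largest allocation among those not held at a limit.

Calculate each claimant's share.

Okafor: $250 · Vance: $20 · Lindqvist: $295 · Dube: $115 · Andrade: $230 · Ferraro: $140

Total profit-interest units = 65.
Pro-rata shares before constraints: Okafor 210.00; Vance 16.15; Lindqvist 242.31; Dube 96.92; Andrade 193.85; Ferraro 290.77.
Capped: Ferraro ($140); balance $910 reallocated over remaining profit-interest units 47.
Redistributed shares: Okafor 251.70 → $250; Vance 19.36 → $20; Lindqvist 290.43 → $290; Dube 116.17 → $115; Andrade 232.34 → $230.
Rounding difference +$5 applied to Lindqvist → $295.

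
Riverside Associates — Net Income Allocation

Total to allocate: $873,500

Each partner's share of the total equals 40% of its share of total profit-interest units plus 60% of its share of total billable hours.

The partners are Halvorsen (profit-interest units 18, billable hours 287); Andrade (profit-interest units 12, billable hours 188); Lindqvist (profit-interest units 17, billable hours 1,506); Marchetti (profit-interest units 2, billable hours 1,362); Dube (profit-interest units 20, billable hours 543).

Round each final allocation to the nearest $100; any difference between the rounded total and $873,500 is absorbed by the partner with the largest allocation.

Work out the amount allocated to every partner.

Halvorsen: $129,900 | Andrade: $86,100 | Lindqvist: $289,200 | Marchetti: $193,800 | Dube: $174,500

Profit-interest units total 69; billable hours total 3,886.
Composite weights (40% profit-interest units + 60% billable hours): Halvorsen 0.1487; Andrade 0.0986; Lindqvist 0.3311; Marchetti 0.2219; Dube 0.1998.
Pro-rata amounts: Halvorsen 129,855.16; Andrade 86,120.54; Lindqvist 289,196.41; Marchetti 193,818.79; Dube 174,509.10.
At nearest $100: Halvorsen $129,900; Andrade $86,100; Lindqvist $289,200; Marchetti $193,800; Dube $174,500. Sum = $873,500.
No rounding difference to absorb.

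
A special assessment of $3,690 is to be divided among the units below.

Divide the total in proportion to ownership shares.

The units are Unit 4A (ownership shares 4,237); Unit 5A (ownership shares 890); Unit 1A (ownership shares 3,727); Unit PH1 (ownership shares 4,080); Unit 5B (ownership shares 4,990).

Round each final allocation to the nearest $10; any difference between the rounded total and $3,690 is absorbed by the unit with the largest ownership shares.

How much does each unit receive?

Unit 4A: $870 | Unit 5A: $180 | Unit 1A: $770 | Unit PH1: $840 | Unit 5B: $1,030

Sum of ownership shares: 4,237 + 890 + 3,727 + 4,080 + 4,990 = 17,924.
Unrounded shares: Unit 4A 872.27; Unit 5A 183.22; Unit 1A 767.27; Unit PH1 839.95; Unit 5B 1,027.29.
At nearest $10: Unit 4A $870; Unit 5A $180; Unit 1A $770; Unit PH1 $840; Unit 5B $1,030. Sum = $3,690.
Rounded total matches; no reconciliation needed.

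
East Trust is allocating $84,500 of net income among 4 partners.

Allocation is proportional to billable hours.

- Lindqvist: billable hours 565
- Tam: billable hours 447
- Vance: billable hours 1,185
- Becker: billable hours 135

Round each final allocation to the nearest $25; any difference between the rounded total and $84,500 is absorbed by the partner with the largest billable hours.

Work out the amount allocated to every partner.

Billable hours total: 2,332.
Pro-rata amounts: Lindqvist 565/2,332 × $84,500 = 20,472.77; Tam 447/2,332 × $84,500 = 16,197.04; Vance 1,185/2,332 × $84,500 = 42,938.46; Becker 135/2,332 × $84,500 = 4,891.72.
After rounding ($25): Lindqvist $20,475; Tam $16,200; Vance $42,950; Becker $4,900. Sum = $84,525.
Difference $84,500 − $84,525 = −$25 applied to largest billable hours (Vance): Vance becomes $42,925.

Lindqvist: $20,475 · Tam: $16,200 · Vance: $42,925 · Becker: $4,900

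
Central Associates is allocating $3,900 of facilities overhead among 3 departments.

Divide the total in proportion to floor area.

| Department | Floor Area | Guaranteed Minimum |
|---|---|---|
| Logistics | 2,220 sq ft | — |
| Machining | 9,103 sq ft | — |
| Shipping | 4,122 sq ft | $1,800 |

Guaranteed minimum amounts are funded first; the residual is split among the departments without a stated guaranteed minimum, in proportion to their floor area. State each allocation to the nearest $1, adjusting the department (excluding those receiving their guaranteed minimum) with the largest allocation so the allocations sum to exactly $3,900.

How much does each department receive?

Logistics: $412 · Machining: $1,688 · Shipping: $1,800

Fund the minimums — Shipping $1,800. Residual $2,100.
Residual split over remaining floor area 11,323: Logistics 411.73 → $412; Machining 1,688.27 → $1,688.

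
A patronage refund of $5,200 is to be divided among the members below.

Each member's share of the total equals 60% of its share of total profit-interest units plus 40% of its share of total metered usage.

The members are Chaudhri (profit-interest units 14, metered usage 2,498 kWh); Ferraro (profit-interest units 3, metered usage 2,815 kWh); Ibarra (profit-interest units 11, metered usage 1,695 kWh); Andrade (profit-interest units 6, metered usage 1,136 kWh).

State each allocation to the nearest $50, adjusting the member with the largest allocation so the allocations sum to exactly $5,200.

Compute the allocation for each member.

Profit-interest units total 34; metered usage total 8,144.
Composite weights (60% profit-interest units + 40% metered usage): Chaudhri 0.3698; Ferraro 0.1912; Ibarra 0.2774; Andrade 0.1617.
Pro-rata amounts: Chaudhri 1,922.70; Ferraro 994.25; Ibarra 1,442.32; Andrade 840.73.
At nearest $50: Chaudhri $1,900; Ferraro $1,000; Ibarra $1,450; Andrade $850. Sum = $5,200.
Sum already equals the total — no adjustment.

Chaudhri: $1,900; Ferraro: $1,000; Ibarra: $1,450; Andrade: $850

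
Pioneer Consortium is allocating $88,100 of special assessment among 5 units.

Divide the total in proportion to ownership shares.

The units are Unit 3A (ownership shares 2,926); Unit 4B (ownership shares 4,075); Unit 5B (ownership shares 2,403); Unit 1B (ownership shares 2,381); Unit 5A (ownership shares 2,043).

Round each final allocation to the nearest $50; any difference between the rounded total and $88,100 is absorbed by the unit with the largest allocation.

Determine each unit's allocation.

Unit 3A: $18,650; Unit 4B: $26,000; Unit 5B: $15,300; Unit 1B: $15,150; Unit 5A: $13,000

Sum of ownership shares: 13,828.
Pro-rata amounts: Unit 3A 2,926/13,828 × $88,100 = 18,641.93; Unit 4B 4,075/13,828 × $88,100 = 25,962.36; Unit 5B 2,403/13,828 × $88,100 = 15,309.83; Unit 1B 2,381/13,828 × $88,100 = 15,169.66; Unit 5A 2,043/13,828 × $88,100 = 13,016.22.
Rounded to nearest $50: Unit 3A $18,650; Unit 4B $25,950; Unit 5B $15,300; Unit 1B $15,150; Unit 5A $13,000. Sum = $88,050.
Difference $88,100 − $88,050 = +$50 applied to largest allocation (Unit 4B): Unit 4B becomes $26,000.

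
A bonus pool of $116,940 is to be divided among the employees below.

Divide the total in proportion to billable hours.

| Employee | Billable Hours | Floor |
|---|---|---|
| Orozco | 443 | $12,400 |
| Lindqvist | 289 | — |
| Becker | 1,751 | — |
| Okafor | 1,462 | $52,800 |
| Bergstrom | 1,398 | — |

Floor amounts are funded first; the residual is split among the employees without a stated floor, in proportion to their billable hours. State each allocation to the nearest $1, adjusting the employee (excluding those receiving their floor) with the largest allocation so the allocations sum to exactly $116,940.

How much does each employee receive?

Orozco: $12,400 | Lindqvist: $4,349 | Becker: $26,352 | Okafor: $52,800 | Bergstrom: $21,039

Fund the minimums — Orozco $12,400; Okafor $52,800. Remaining pool $51,740.
Remaining pool split over remaining billable hours 3,438: Lindqvist 4,349.29 → $4,349; Becker 26,351.58 → $26,352; Bergstrom 21,039.13 → $21,039.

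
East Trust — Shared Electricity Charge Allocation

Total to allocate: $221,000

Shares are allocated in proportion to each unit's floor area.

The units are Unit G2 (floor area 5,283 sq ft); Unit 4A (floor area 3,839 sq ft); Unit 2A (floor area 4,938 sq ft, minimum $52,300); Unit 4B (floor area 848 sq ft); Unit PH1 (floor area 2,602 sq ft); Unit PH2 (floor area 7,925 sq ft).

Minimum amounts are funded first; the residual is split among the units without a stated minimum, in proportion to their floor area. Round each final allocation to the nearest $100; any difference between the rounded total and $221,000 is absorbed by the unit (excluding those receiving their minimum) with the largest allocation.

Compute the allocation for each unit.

Unit G2: $43,500 | Unit 4A: $31,600 | Unit 2A: $52,300 | Unit 4B: $7,000 | Unit PH1: $21,400 | Unit PH2: $65,200

Fund the minimums — Unit 2A $52,300. Balance $168,700.
Balance split over remaining floor area 20,497: Unit G2 43,481.59 → $43,500; Unit 4A 31,596.78 → $31,600; Unit 4B 6,979.44 → $7,000; Unit PH1 21,415.69 → $21,400; Unit PH2 65,226.50 → $65,200.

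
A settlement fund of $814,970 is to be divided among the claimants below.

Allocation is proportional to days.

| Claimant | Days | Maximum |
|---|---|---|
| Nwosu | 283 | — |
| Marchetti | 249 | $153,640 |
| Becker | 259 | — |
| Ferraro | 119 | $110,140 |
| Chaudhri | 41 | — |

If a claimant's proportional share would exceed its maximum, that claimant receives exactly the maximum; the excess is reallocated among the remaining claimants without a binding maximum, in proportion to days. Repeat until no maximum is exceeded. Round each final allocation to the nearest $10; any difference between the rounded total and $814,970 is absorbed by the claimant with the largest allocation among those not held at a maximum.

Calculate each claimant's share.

Combined days = 951.
Pro-rata shares before constraints: Nwosu 242,519.99; Marchetti 213,383.31; Becker 221,952.92; Ferraro 101,978.37; Chaudhri 35,135.40.
Held at cap: Marchetti ($153,640); remaining pool $661,330 reallocated over remaining days 702.
Held at cap: Ferraro ($110,140); remaining pool $551,190 reallocated over remaining days 583.
Shares after redistribution: Nwosu 267,558.78 → $267,560; Becker 244,868.28 → $244,870; Chaudhri 38,762.93 → $38,760.

Nwosu: $267,560 | Marchetti: $153,640 | Becker: $244,870 | Ferraro: $110,140 | Chaudhri: $38,760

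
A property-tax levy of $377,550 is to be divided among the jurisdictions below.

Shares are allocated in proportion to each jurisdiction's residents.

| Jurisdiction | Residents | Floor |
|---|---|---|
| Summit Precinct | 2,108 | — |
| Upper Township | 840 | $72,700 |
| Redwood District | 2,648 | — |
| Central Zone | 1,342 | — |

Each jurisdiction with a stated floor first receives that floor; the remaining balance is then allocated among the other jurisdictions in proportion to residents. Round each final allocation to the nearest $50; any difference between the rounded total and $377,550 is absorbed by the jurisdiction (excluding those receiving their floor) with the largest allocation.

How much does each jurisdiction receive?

Guaranteed amounts: Upper Township $72,700. Balance $304,850.
Balance split over remaining residents 6,098: Summit Precinct 105,382.72 → $105,400; Redwood District 132,378.29 → $132,400; Central Zone 67,089.00 → $67,100.
Rounding difference −$50 applied to Redwood District → $132,350.

Summit Precinct: $105,400 · Upper Township: $72,700 · Redwood District: $132,350 · Central Zone: $67,100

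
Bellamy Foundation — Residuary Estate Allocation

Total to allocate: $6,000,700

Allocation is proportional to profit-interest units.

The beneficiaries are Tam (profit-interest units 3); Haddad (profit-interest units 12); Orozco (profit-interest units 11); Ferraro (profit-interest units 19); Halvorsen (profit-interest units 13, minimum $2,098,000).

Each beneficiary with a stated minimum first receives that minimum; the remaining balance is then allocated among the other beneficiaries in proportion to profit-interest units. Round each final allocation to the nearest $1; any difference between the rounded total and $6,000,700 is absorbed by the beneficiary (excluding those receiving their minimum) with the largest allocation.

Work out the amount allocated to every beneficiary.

Minimums first: Halvorsen $2,098,000. Balance $3,902,700.
Balance split over remaining profit-interest units 45: Tam 260,180.00 → $260,180; Haddad 1,040,720.00 → $1,040,720; Orozco 953,993.33 → $953,993; Ferraro 1,647,806.67 → $1,647,807.

Tam: $260,180; Haddad: $1,040,720; Orozco: $953,993; Ferraro: $1,647,807; Halvorsen: $2,098,000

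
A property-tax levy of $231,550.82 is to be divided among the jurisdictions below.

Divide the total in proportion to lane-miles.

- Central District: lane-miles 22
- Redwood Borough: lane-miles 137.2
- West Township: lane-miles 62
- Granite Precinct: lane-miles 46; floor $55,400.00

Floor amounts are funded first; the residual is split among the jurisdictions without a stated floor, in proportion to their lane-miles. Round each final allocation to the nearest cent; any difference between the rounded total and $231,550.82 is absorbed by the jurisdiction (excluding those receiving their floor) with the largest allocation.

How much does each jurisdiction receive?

Guaranteed amounts: Granite Precinct $55,400.00. Remaining pool $176,150.82.
Remaining pool split over remaining lane-miles 221.2: Central District 17,519.5210 → $17,519.52; Redwood Borough 109,258.1035 → $109,258.10; West Township 49,373.1955 → $49,373.20.

Central District: $17,519.52 | Redwood Borough: $109,258.10 | West Township: $49,373.20 | Granite Precinct: $55,400.00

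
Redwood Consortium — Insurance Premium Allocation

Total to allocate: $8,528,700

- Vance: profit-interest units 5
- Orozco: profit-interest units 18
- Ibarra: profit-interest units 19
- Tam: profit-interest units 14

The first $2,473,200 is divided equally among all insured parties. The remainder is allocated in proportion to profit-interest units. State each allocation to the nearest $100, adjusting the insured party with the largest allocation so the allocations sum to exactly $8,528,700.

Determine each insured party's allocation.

Vance: $1,159,000 | Orozco: $2,564,700 | Ibarra: $2,672,800 | Tam: $2,132,200

Equal tier: $2,473,200 ÷ 4 = $618,300 apiece.
Remainder $6,055,500 by profit-interest units (total 56): Vance 540,669.64 → $540,700; Orozco 1,946,410.71 → $1,946,400; Ibarra 2,054,544.64 → $2,054,500; Tam 1,513,875.00 → $1,513,900.
Totals: Vance $618,300 + $540,700 = $1,159,000; Orozco $618,300 + $1,946,400 = $2,564,700; Ibarra $618,300 + $2,054,500 = $2,672,800; Tam $618,300 + $1,513,900 = $2,132,200.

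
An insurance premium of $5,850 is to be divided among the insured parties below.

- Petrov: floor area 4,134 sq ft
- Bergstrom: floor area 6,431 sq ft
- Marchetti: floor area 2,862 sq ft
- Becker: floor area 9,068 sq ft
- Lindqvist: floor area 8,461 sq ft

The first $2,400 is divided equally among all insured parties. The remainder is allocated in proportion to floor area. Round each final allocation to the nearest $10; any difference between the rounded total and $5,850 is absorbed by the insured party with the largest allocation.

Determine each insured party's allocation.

Petrov: $940; Bergstrom: $1,200; Marchetti: $800; Becker: $1,490; Lindqvist: $1,420

Equal tier: $2,400 ÷ 5 = $480 apiece.
Remainder $3,450 by floor area (total 30,956): Petrov 460.73 → $460; Bergstrom 716.73 → $720; Marchetti 318.97 → $320; Becker 1,010.62 → $1,010; Lindqvist 942.97 → $940.
Totals: Petrov $480 + $460 = $940; Bergstrom $480 + $720 = $1,200; Marchetti $480 + $320 = $800; Becker $480 + $1,010 = $1,490; Lindqvist $480 + $940 = $1,420.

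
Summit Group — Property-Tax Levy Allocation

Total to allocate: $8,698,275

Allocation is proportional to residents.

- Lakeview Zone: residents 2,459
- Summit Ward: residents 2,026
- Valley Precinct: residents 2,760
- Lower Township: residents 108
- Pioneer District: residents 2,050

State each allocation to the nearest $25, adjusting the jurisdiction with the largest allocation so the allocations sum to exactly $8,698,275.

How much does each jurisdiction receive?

Lakeview Zone: $2,274,700 · Summit Ward: $1,874,150 · Valley Precinct: $2,553,175 · Lower Township: $99,900 · Pioneer District: $1,896,350

Total residents = 9,403.
Unrounded shares: Lakeview Zone 2,459/9,403 × $8,698,275 = 2,274,705.76; Summit Ward 2,026/9,403 × $8,698,275 = 1,874,157.73; Valley Precinct 2,760/9,403 × $8,698,275 = 2,553,146.76; Lower Township 108/9,403 × $8,698,275 = 99,905.74; Pioneer District 2,050/9,403 × $8,698,275 = 1,896,359.01.
At nearest $25: Lakeview Zone $2,274,700; Summit Ward $1,874,150; Valley Precinct $2,553,150; Lower Township $99,900; Pioneer District $1,896,350. Sum = $8,698,250.
Difference $8,698,275 − $8,698,250 = +$25 applied to largest allocation (Valley Precinct): Valley Precinct becomes $2,553,175.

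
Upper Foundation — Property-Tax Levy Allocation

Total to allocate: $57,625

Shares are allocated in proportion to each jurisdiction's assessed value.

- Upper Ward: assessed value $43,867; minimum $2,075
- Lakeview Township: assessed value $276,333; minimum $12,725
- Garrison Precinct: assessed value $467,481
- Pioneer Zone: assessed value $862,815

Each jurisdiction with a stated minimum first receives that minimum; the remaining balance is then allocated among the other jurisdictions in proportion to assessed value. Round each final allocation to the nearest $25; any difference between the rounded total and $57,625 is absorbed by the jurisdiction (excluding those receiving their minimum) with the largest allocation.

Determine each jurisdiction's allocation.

Minimums first: Upper Ward $2,075; Lakeview Township $12,725. Residual $42,825.
Residual split over remaining assessed value 1,330,296: Garrison Precinct 15,049.19 → $15,050; Pioneer Zone 27,775.81 → $27,775.

Upper Ward: $2,075; Lakeview Township: $12,725; Garrison Precinct: $15,050; Pioneer Zone: $27,775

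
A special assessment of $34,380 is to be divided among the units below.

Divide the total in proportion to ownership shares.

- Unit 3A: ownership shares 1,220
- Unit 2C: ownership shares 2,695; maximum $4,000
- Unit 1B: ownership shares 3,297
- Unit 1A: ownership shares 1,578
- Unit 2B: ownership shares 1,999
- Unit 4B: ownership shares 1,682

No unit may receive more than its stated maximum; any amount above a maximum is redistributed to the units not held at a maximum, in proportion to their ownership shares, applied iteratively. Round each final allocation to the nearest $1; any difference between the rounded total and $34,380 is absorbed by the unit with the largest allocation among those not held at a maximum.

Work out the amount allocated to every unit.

Unit 3A: $3,791; Unit 2C: $4,000; Unit 1B: $10,246; Unit 1A: $4,904; Unit 2B: $6,212; Unit 4B: $5,227

Sum of ownership shares: 12,471.
Pro-rata shares before constraints: Unit 3A 3,363.29; Unit 2C 7,429.56; Unit 1B 9,089.16; Unit 1A 4,350.22; Unit 2B 5,510.83; Unit 4B 4,636.93.
Cap binds for Unit 2C ($4,000); remaining pool $30,380 reallocated over remaining ownership shares 9,776.
Shares after redistribution: Unit 3A 3,791.28 → $3,791; Unit 1B 10,245.79 → $10,246; Unit 1A 4,903.81 → $4,904; Unit 2B 6,212.11 → $6,212; Unit 4B 5,227.00 → $5,227.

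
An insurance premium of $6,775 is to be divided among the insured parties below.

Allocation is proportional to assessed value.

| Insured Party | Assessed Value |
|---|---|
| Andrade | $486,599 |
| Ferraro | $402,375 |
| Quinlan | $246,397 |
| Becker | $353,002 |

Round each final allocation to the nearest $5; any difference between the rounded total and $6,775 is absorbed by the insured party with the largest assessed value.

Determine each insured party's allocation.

Andrade: $2,220; Ferraro: $1,830; Quinlan: $1,120; Becker: $1,605

Sum of assessed value: 1,488,373.
Proportional shares: Andrade 486,599/1,488,373 × $6,775 = 2,214.97; Ferraro 402,375/1,488,373 × $6,775 = 1,831.59; Quinlan 246,397/1,488,373 × $6,775 = 1,121.59; Becker 353,002/1,488,373 × $6,775 = 1,606.85.
Rounded to nearest $5: Andrade $2,215; Ferraro $1,830; Quinlan $1,120; Becker $1,605. Sum = $6,770.
Difference $6,775 − $6,770 = +$5 applied to largest assessed value (Andrade): Andrade becomes $2,220.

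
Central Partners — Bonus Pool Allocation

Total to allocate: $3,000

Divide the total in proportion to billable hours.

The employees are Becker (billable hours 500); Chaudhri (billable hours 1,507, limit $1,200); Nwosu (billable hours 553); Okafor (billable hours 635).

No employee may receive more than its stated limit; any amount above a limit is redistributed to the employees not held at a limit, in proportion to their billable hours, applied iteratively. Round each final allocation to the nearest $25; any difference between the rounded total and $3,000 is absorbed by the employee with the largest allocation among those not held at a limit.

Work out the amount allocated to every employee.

Becker: $525; Chaudhri: $1,200; Nwosu: $600; Okafor: $675

Billable hours total: 3,195.
Proportional shares (ignoring caps): Becker 469.48; Chaudhri 1,415.02; Nwosu 519.25; Okafor 596.24.
Held at cap: Chaudhri ($1,200); residual $1,800 reallocated over remaining billable hours 1,688.
Redistributed shares: Becker 533.18 → $525; Nwosu 589.69 → $600; Okafor 677.13 → $675.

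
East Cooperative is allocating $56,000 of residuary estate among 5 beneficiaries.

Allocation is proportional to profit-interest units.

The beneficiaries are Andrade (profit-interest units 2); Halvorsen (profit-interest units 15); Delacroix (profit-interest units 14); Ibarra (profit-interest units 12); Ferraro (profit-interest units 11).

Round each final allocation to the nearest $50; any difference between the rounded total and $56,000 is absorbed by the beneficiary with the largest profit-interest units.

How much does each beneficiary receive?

Andrade: $2,050; Halvorsen: $15,600; Delacroix: $14,500; Ibarra: $12,450; Ferraro: $11,400

Combined profit-interest units = 54.
Pro-rata amounts: Andrade 2/54 × $56,000 = 2,074.07; Halvorsen 15/54 × $56,000 = 15,555.56; Delacroix 14/54 × $56,000 = 14,518.52; Ibarra 12/54 × $56,000 = 12,444.44; Ferraro 11/54 × $56,000 = 11,407.41.
At nearest $50: Andrade $2,050; Halvorsen $15,550; Delacroix $14,500; Ibarra $12,450; Ferraro $11,400. Sum = $55,950.
Difference $56,000 − $55,950 = +$50 applied to largest profit-interest units (Halvorsen): Halvorsen becomes $15,600.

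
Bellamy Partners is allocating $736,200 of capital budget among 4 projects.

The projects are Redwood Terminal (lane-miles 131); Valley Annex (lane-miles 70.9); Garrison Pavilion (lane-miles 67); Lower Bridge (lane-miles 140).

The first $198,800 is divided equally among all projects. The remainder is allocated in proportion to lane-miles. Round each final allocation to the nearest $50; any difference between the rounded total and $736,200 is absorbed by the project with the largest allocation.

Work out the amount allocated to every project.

Equal tier: $198,800 ÷ 4 = $49,700 apiece.
Remainder $537,400 by lane-miles (total 408.9): Redwood Terminal 172,167.77 → $172,150; Valley Annex 93,180.88 → $93,200; Garrison Pavilion 88,055.27 → $88,050; Lower Bridge 183,996.09 → $184,000.
Totals: Redwood Terminal $49,700 + $172,150 = $221,850; Valley Annex $49,700 + $93,200 = $142,900; Garrison Pavilion $49,700 + $88,050 = $137,750; Lower Bridge $49,700 + $184,000 = $233,700.

Redwood Terminal: $221,850; Valley Annex: $142,900; Garrison Pavilion: $137,750; Lower Bridge: $233,700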